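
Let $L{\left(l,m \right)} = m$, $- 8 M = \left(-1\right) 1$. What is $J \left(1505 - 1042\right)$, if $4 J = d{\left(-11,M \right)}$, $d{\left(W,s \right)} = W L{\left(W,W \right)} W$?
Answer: $- \frac{616253}{4} \approx -1.5406 \cdot 10^{5}$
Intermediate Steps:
$M = \frac{1}{8}$ ($M = - \frac{\left(-1\right) 1}{8} = \left(- \frac{1}{8}\right) \left(-1\right) = \frac{1}{8} \approx 0.125$)
$d{\left(W,s \right)} = W^{3}$ ($d{\left(W,s \right)} = W W W = W^{2} W = W^{3}$)
$J = - \frac{1331}{4}$ ($J = \frac{\left(-11\right)^{3}}{4} = \frac{1}{4} \left(-1331\right) = - \frac{1331}{4} \approx -332.75$)
$J \left(1505 - 1042\right) = - \frac{1331 \left(1505 - 1042\right)}{4} = \left(- \frac{1331}{4}\right) 463 = - \frac{616253}{4}$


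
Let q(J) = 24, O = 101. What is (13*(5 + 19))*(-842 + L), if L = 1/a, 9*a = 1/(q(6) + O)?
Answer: 88296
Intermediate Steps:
a = 1/1125 (a = 1/(9*(24 + 101)) = (⅑)/125 = (⅑)*(1/125) = 1/1125 ≈ 0.00088889)
L = 1125 (L = 1/(1/1125) = 1125)
(13*(5 + 19))*(-842 + L) = (13*(5 + 19))*(-842 + 1125) = (13*24)*283 = 312*283 = 88296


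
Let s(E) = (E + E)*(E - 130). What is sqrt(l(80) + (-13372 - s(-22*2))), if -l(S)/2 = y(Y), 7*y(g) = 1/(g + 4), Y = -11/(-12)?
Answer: 2*I*sqrt(1223152777)/413 ≈ 169.36*I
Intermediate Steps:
Y = 11/12 (Y = -11*(-1/12) = 11/12 ≈ 0.91667)
y(g) = 1/(7*(4 + g)) (y(g) = 1/(7*(g + 4)) = 1/(7*(4 + g)))
s(E) = 2*E*(-130 + E) (s(E) = (2*E)*(-130 + E) = 2*E*(-130 + E))
l(S) = -24/413 (l(S) = -2/(7*(4 + 11/12)) = -2/(7*59/12) = -2*12/(7*59) = -2*12/413 = -24/413)
sqrt(l(80) + (-13372 - s(-22*2))) = sqrt(-24/413 + (-13372 - 2*(-22*2)*(-130 - 22*2))) = sqrt(-24/413 + (-13372 - 2*(-44)*(-130 - 44))) = sqrt(-24/413 + (-13372 - 2*(-44)*(-174))) = sqrt(-24/413 + (-13372 - 1*15312)) = sqrt(-24/413 + (-13372 - 15312)) = sqrt(-24/413 - 28684) = sqrt(-11846516/413) = 2*I*sqrt(1223152777)/413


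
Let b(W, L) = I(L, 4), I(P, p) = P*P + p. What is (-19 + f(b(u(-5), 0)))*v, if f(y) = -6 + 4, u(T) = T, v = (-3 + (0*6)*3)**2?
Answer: -189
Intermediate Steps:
v = 9 (v = (-3 + 0*3)**2 = (-3 + 0)**2 = (-3)**2 = 9)
I(P, p) = p + P**2 (I(P, p) = P**2 + p = p + P**2)
b(W, L) = 4 + L**2
f(y) = -2
(-19 + f(b(u(-5), 0)))*v = (-19 - 2)*9 = -21*9 = -189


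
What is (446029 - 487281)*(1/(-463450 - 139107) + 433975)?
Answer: -10787178294900648/602557 ≈ -1.7902e+10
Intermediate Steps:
(446029 - 487281)*(1/(-463450 - 139107) + 433975) = -41252*(1/(-602557) + 433975) = -41252*(-1/602557 + 433975) = -41252*261494674074/602557 = -10787178294900648/602557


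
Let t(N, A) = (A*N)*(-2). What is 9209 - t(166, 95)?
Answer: 40749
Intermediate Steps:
t(N, A) = -2*A*N
9209 - t(166, 95) = 9209 - (-2)*95*166 = 9209 - 1*(-31540) = 9209 + 31540 = 40749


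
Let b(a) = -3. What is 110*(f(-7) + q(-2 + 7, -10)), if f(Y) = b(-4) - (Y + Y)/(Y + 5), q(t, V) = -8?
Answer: -1980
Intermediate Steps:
f(Y) = -3 - 2*Y/(5 + Y) (f(Y) = -3 - (Y + Y)/(Y + 5) = -3 - 2*Y/(5 + Y))
110*(f(-7) + q(-2 + 7, -10)) = 110*(5*(-3 - 1*(-7))/(5 - 7) - 8) = 110*(5*(-3 + 7)/(-2) - 8) = 110*(5*(-½)*4 - 8) = 110*(-10 - 8) = 110*(-18) = -1980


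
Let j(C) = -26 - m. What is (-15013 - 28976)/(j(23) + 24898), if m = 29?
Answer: -14663/8281 ≈ -1.7707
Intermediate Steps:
j(C) = -55 (j(C) = -26 - 1*29 = -26 - 29 = -55)
(-15013 - 28976)/(j(23) + 24898) = (-15013 - 28976)/(-55 + 24898) = -43989/24843 = -43989*1/24843 = -14663/8281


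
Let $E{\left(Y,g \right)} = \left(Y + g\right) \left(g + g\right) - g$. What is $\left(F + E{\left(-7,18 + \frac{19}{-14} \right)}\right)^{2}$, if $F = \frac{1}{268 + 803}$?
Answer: $\frac{5205438460849}{56205009} \approx 92615.0$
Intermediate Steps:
$E{\left(Y,g \right)} = - g + 2 g \left(Y + g\right)$ ($E{\left(Y,g \right)} = \left(Y + g\right) 2 g - g = 2 g \left(Y + g\right) - g = - g + 2 g \left(Y + g\right)$)
$F = \frac{1}{1071} \approx 0.00093371$
$\left(F + E{\left(-7,18 + \frac{19}{-14} \right)}\right)^{2} = \left(\frac{1}{1071} + \left(18 + \frac{19}{-14}\right) \left(-1 + 2 \left(-7\right) + 2 \left(18 + \frac{19}{-14}\right)\right)\right)^{2} = \left(\frac{1}{1071} + \left(18 + 19 \left(- \frac{1}{14}\right)\right) \left(-1 - 14 + 2 \left(18 + 19 \left(- \frac{1}{14}\right)\right)\right)\right)^{2} = \left(\frac{1}{1071} + \left(18 - \frac{19}{14}\right) \left(-1 - 14 + 2 \left(18 - \frac{19}{14}\right)\right)\right)^{2} = \left(\frac{1}{1071} + \frac{233 \left(-1 - 14 + 2 \cdot \frac{233}{14}\right)}{14}\right)^{2} = \left(\frac{1}{1071} + \frac{233 \left(-1 - 14 + \frac{233}{7}\right)}{14}\right)^{2} = \left(\frac{1}{1071} + \frac{233}{14} \cdot \frac{128}{7}\right)^{2} = \left(\frac{1}{1071} + \frac{14912}{49}\right)^{2} = \left(\frac{2281543}{7497}\right)^{2} = \frac{5205438460849}{56205009}$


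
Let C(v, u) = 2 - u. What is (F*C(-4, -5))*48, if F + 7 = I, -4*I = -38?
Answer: 840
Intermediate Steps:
I = 19/2 (I = -1/4*(-38) = 19/2 ≈ 9.5000)
F = 5/2 (F = -7 + 19/2 = 5/2 ≈ 2.5000)
(F*C(-4, -5))*48 = (5*(2 - 1*(-5))/2)*48 = (5*(2 + 5)/2)*48 = ((5/2)*7)*48 = (35/2)*48 = 840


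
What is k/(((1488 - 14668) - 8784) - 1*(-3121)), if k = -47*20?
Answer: 940/18843 ≈ 0.049886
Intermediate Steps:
k = -940
k/(((1488 - 14668) - 8784) - 1*(-3121)) = -940/(((1488 - 14668) - 8784) - 1*(-3121)) = -940/((-13180 - 8784) + 3121) = -940/(-21964 + 3121) = -940/(-18843) = -940*(-1/18843) = 940/18843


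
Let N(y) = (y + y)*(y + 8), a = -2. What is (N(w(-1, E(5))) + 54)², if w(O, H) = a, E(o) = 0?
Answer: 900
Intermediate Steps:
w(O, H) = -2
N(y) = 2*y*(8 + y) (N(y) = (2*y)*(8 + y) = 2*y*(8 + y))
(N(w(-1, E(5))) + 54)² = (2*(-2)*(8 - 2) + 54)² = (2*(-2)*6 + 54)² = (-24 + 54)² = 30² = 900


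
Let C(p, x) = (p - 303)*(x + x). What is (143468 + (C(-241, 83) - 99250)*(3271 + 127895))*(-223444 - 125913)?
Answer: 8686026931153072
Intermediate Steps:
C(p, x) = 2*x*(-303 + p) (C(p, x) = (-303 + p)*(2*x) = 2*x*(-303 + p))
(143468 + (C(-241, 83) - 99250)*(3271 + 127895))*(-223444 - 125913) = (143468 + (2*83*(-303 - 241) - 99250)*(3271 + 127895))*(-223444 - 125913) = (143468 + (2*83*(-544) - 99250)*131166)*(-349357) = (143468 + (-90304 - 99250)*131166)*(-349357) = (143468 - 189554*131166)*(-349357) = (143468 - 24863039964)*(-349357) = -24862896496*(-349357) = 8686026931153072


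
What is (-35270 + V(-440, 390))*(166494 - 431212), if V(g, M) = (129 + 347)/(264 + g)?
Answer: 205421035641/22 ≈ 9.3373e+9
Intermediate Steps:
V(g, M) = 476/(264 + g)
(-35270 + V(-440, 390))*(166494 - 431212) = (-35270 + 476/(264 - 440))*(166494 - 431212) = (-35270 + 476/(-176))*(-264718) = (-35270 + 476*(-1/176))*(-264718) = (-35270 - 119/44)*(-264718) = -1551999/44*(-264718) = 205421035641/22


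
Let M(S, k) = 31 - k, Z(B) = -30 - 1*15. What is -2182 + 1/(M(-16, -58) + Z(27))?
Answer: -96007/44 ≈ -2182.0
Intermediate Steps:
Z(B) = -45 (Z(B) = -30 - 15 = -45)
-2182 + 1/(M(-16, -58) + Z(27)) = -2182 + 1/((31 - 1*(-58)) - 45) = -2182 + 1/((31 + 58) - 45) = -2182 + 1/(89 - 45) = -2182 + 1/44 = -96007/44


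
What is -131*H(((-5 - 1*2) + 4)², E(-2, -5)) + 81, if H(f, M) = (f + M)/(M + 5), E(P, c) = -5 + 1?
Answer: -574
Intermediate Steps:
E(P, c) = -4
H(f, M) = (M + f)/(5 + M)
-131*H(((-5 - 1*2) + 4)², E(-2, -5)) + 81 = -131*(-4 + ((-5 - 1*2) + 4)²)/(5 - 4) + 81 = -131*(-4 + ((-5 - 2) + 4)²)/1 + 81 = -131*(-4 + (-7 + 4)²) + 81 = -131*(-4 + (-3)²) + 81 = -131*(-4 + 9) + 81 = -131*5 + 81 = -655 + 81 = -574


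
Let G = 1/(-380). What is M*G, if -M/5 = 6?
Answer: 3/38 ≈ 0.078947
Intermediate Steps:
G = -1/380 ≈ -0.0026316
M = -30 (M = -5*6 = -30)
M*G = -30*(-1/380) = 3/38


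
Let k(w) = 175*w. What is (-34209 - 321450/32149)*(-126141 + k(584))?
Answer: 26337651895131/32149 ≈ 8.1924e+8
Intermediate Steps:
(-34209 - 321450/32149)*(-126141 + k(584)) = (-34209 - 321450/32149)*(-126141 + 175*584) = (-34209 - 321450*1/32149)*(-126141 + 102200) = (-34209 - 321450/32149)*(-23941) = -1100106591/32149*(-23941) = 26337651895131/32149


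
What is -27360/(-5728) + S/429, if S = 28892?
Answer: 5538463/76791 ≈ 72.124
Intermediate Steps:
-27360/(-5728) + S/429 = -27360/(-5728) + 28892/429 = -27360*(-1/5728) + 28892*(1/429) = 855/179 + 28892/429 = 5538463/76791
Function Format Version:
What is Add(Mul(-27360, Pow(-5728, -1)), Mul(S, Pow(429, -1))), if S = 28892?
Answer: Rational(5538463, 76791) ≈ 72.124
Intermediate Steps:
Add(Mul(-27360, Pow(-5728, -1)), Mul(S, Pow(429, -1))) = Add(Mul(-27360, Pow(-5728, -1)), Mul(28892, Pow(429, -1))) = Add(Mul(-27360, Rational(-1, 5728)), Mul(28892, Rational(1, 429))) = Add(Rational(855, 179), Rational(28892, 429)) = Rational(5538463, 76791)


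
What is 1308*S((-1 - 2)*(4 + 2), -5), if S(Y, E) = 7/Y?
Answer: -1526/3 ≈ -508.67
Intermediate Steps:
1308*S((-1 - 2)*(4 + 2), -5) = 1308*(7/(((-1 - 2)*(4 + 2)))) = 1308*(7/((-3*6))) = 1308*(7/(-18)) = 1308*(7*(-1/18)) = 1308*(-7/18) = -1526/3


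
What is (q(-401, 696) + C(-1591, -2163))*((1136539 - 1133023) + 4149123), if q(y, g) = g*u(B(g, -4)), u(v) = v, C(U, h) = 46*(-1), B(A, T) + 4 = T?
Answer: -23312915346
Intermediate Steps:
B(A, T) = -4 + T
C(U, h) = -46
q(y, g) = -8*g (q(y, g) = g*(-4 - 4) = g*(-8) = -8*g)
(q(-401, 696) + C(-1591, -2163))*((1136539 - 1133023) + 4149123) = (-8*696 - 46)*((1136539 - 1133023) + 4149123) = (-5568 - 46)*(3516 + 4149123) = -5614*4152639 = -23312915346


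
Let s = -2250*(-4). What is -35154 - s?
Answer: -44154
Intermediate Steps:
s = 9000 (s = -250*(-36) = 9000)
-35154 - s = -35154 - 1*9000 = -35154 - 9000 = -44154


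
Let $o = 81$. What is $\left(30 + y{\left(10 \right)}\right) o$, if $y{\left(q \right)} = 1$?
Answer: $2511$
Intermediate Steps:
$\left(30 + y{\left(10 \right)}\right) o = \left(30 + 1\right) 81 = 31 \cdot 81 = 2511$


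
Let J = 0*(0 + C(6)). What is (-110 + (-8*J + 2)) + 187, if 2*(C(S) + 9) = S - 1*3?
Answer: 79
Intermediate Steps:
C(S) = -21/2 + S/2 (C(S) = -9 + (S - 1*3)/2 = -9 + (S - 3)/2 = -9 + (-3 + S)/2 = -9 + (-3/2 + S/2) = -21/2 + S/2)
J = 0 (J = 0*(0 + (-21/2 + (½)*6)) = 0*(0 + (-21/2 + 3)) = 0*(0 - 15/2) = 0*(-15/2) = 0)
(-110 + (-8*J + 2)) + 187 = (-110 + (-8*0 + 2)) + 187 = (-110 + (0 + 2)) + 187 = (-110 + 2) + 187 = -108 + 187 = 79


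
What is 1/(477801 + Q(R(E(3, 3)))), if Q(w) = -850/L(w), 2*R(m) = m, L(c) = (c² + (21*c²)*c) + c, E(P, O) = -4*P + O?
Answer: 15183/7254459383 ≈ 2.0929e-6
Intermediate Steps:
E(P, O) = O - 4*P
L(c) = c + c² + 21*c³ (L(c) = (c² + 21*c³) + c = c + c² + 21*c³)
R(m) = m/2
Q(w) = -850/(w*(1 + w + 21*w²)) (Q(w) = -850*1/(w*(1 + w + 21*w²)) = -850/(w*(1 + w + 21*w²)))
1/(477801 + Q(R(E(3, 3)))) = 1/(477801 - 850/(((3 - 4*3)/2)*(1 + (3 - 4*3)/2 + 21*((3 - 4*3)/2)²))) = 1/(477801 - 850/(((3 - 12)/2)*(1 + (3 - 12)/2 + 21*((3 - 12)/2)²))) = 1/(477801 - 850/(((½)*(-9))*(1 + (½)*(-9) + 21*((½)*(-9))²))) = 1/(477801 - 850/((-9/2)*(1 - 9/2 + 21*(-9/2)²))) = 1/(477801 - 850*(-2/9)/(1 - 9/2 + 21*(81/4))) = 1/(477801 - 850*(-2/9)/(1 - 9/2 + 1701/4)) = 1/(477801 - 850*(-2/9)/1687/4) = 1/(477801 - 850*(-2/9)*4/1687) = 1/(477801 + 6800/15183) = 1/(7254459383/15183) = 15183/7254459383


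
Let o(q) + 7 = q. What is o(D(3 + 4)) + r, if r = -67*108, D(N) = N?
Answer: -7236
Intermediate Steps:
o(q) = -7 + q
r = -7236
o(D(3 + 4)) + r = (-7 + (3 + 4)) - 7236 = (-7 + 7) - 7236 = 0 - 7236 = -7236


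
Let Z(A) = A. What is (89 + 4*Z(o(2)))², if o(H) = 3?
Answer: 10201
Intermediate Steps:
(89 + 4*Z(o(2)))² = (89 + 4*3)² = (89 + 12)² = 101² = 10201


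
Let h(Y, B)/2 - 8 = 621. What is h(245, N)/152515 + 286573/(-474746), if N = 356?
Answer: -43109450627/72405886190 ≈ -0.59539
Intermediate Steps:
h(Y, B) = 1258 (h(Y, B) = 16 + 2*621 = 16 + 1242 = 1258)
h(245, N)/152515 + 286573/(-474746) = 1258/152515 + 286573/(-474746) = 1258*(1/152515) + 286573*(-1/474746) = 1258/152515 - 286573/474746 = -43109450627/72405886190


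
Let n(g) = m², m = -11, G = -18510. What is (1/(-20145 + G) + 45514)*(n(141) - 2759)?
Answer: -4641148598822/38655 ≈ -1.2007e+8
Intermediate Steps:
n(g) = 121 (n(g) = (-11)² = 121)
(1/(-20145 + G) + 45514)*(n(141) - 2759) = (1/(-20145 - 18510) + 45514)*(121 - 2759) = (1/(-38655) + 45514)*(-2638) = (-1/38655 + 45514)*(-2638) = (1759343669/38655)*(-2638) = -4641148598822/38655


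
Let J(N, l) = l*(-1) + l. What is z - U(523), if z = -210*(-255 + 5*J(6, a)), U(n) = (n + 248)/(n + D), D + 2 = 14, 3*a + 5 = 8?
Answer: 28648479/535 ≈ 53549.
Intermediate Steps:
a = 1 (a = -5/3 + (⅓)*8 = -5/3 + 8/3 = 1)
D = 12 (D = -2 + 14 = 12)
J(N, l) = 0 (J(N, l) = -l + l = 0)
U(n) = (248 + n)/(12 + n) (U(n) = (n + 248)/(n + 12) = (248 + n)/(12 + n))
z = 53550 (z = -210*(-255 + 5*0) = -210*(-255 + 0) = -210*(-255) = 53550)
z - U(523) = 53550 - (248 + 523)/(12 + 523) = 53550 - 771/535 = 28648479/535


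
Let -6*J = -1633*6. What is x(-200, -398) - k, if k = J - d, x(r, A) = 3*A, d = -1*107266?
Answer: -110093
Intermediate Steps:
d = -107266
J = 1633 (J = -(-1633)*6/6 = -⅙*(-9798) = 1633)
k = 108899 (k = 1633 - 1*(-107266) = 1633 + 107266 = 108899)
x(-200, -398) - k = 3*(-398) - 1*108899 = -1194 - 108899 = -110093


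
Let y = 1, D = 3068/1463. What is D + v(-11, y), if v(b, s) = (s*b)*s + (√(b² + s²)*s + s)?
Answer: -11562/1463 + √122 ≈ 3.1424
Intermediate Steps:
D = 3068/1463 (D = 3068*(1/1463) = 3068/1463 ≈ 2.0971)
v(b, s) = s + b*s² + s*√(b² + s²) (v(b, s) = (b*s)*s + (s*√(b² + s²) + s) = b*s² + (s + s*√(b² + s²)) = s + b*s² + s*√(b² + s²))
D + v(-11, y) = 3068/1463 + 1*(1 + √((-11)² + 1²) - 11*1) = 3068/1463 + 1*(1 + √(121 + 1) - 11) = 3068/1463 + 1*(1 + √122 - 11) = 3068/1463 + 1*(-10 + √122) = 3068/1463 + (-10 + √122) = -11562/1463 + √122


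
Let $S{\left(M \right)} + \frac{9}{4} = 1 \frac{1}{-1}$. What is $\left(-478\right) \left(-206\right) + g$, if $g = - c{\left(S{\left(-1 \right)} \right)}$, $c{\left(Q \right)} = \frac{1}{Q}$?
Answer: $\frac{1280088}{13} \approx 98468.0$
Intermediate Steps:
$S{\left(M \right)} = - \frac{13}{4}$ ($S{\left(M \right)} = - \frac{9}{4} + 1 \frac{1}{-1} = - \frac{9}{4} + 1 \left(-1\right) = - \frac{9}{4} - 1 = - \frac{13}{4}$)
$g = \frac{4}{13}$ ($g = - \frac{1}{- \frac{13}{4}} = \left(-1\right) \left(- \frac{4}{13}\right) = \frac{4}{13} \approx 0.30769$)
$\left(-478\right) \left(-206\right) + g = \left(-478\right) \left(-206\right) + \frac{4}{13} = 98468 + \frac{4}{13} = \frac{1280088}{13}$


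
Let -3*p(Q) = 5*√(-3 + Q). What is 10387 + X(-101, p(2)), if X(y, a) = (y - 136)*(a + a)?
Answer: 10387 + 790*I ≈ 10387.0 + 790.0*I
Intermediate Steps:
p(Q) = -5*√(-3 + Q)/3
X(y, a) = 2*a*(-136 + y) (X(y, a) = (-136 + y)*(2*a) = 2*a*(-136 + y))
10387 + X(-101, p(2)) = 10387 + 2*(-5*√(-3 + 2)/3)*(-136 - 101) = 10387 + 2*(-5*I/3)*(-237) = 10387 + 790*I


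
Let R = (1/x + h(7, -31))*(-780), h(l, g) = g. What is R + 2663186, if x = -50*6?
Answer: 13436843/5 ≈ 2.6874e+6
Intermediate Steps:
x = -300 (x = -50*6 = -300)
R = 120913/5 (R = (1/(-300) - 31)*(-780) = (-1/300 - 31)*(-780) = -9301/300*(-780) = 120913/5 ≈ 24183.)
R + 2663186 = 120913/5 + 2663186 = 13436843/5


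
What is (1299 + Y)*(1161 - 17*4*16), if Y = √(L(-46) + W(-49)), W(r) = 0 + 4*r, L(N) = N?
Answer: 94827 + 803*I*√2 ≈ 94827.0 + 1135.6*I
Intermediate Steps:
W(r) = 4*r
Y = 11*I*√2 (Y = √(-46 + 4*(-49)) = √(-46 - 196) = √(-242) = 11*I*√2 ≈ 15.556*I)
(1299 + Y)*(1161 - 17*4*16) = (1299 + 11*I*√2)*(1161 - 17*4*16) = (1299 + 11*I*√2)*(1161 - 68*16) = (1299 + 11*I*√2)*(1161 - 1088) = (1299 + 11*I*√2)*73 = 94827 + 803*I*√2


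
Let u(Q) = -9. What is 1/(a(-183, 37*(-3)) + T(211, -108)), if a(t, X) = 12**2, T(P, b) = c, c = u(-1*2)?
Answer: 1/135 ≈ 0.0074074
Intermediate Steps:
c = -9
T(P, b) = -9
a(t, X) = 144
1/(a(-183, 37*(-3)) + T(211, -108)) = 1/(144 - 9) = 1/135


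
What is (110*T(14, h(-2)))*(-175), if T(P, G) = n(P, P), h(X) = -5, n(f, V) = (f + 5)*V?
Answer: -5120500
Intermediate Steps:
n(f, V) = V*(5 + f) (n(f, V) = (5 + f)*V = V*(5 + f))
T(P, G) = P*(5 + P)
(110*T(14, h(-2)))*(-175) = (110*(14*(5 + 14)))*(-175) = (110*(14*19))*(-175) = (110*266)*(-175) = 29260*(-175) = -5120500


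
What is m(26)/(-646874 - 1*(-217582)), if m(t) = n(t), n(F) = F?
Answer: -13/214646 ≈ -6.0565e-5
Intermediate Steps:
m(t) = t
m(26)/(-646874 - 1*(-217582)) = 26/(-646874 - 1*(-217582)) = 26/(-646874 + 217582) = 26/(-429292) = 26*(-1/429292) = -13/214646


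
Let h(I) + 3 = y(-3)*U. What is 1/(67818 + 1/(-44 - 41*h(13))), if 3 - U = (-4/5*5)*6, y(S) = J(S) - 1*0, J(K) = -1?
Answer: 1186/80432149 ≈ 1.4745e-5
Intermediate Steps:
y(S) = -1 (y(S) = -1 - 1*0 = -1 + 0 = -1)
U = 27 (U = 3 - -4/5*5*6 = 3 - -4*⅕*5*6 = 3 - (-⅘*5)*6 = 3 - (-4)*6 = 3 - 1*(-24) = 3 + 24 = 27)
h(I) = -30 (h(I) = -3 - 1*27 = -3 - 27 = -30)
1/(67818 + 1/(-44 - 41*h(13))) = 1/(67818 + 1/(-44 - 41*(-30))) = 1/(67818 + 1/(-44 + 1230)) = 1/(67818 + 1/1186) = 1/(80432149/1186) = 1186/80432149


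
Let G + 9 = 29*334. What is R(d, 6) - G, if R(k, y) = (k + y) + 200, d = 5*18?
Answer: -9381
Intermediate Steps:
d = 90
R(k, y) = 200 + k + y
G = 9677 (G = -9 + 29*334 = -9 + 9686 = 9677)
R(d, 6) - G = (200 + 90 + 6) - 1*9677 = 296 - 9677 = -9381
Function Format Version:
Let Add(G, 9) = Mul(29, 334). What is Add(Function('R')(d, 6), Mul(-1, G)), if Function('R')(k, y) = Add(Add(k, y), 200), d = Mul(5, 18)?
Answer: -9381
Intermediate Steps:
d = 90
Function('R')(k, y) = Add(200, k, y)
G = 9677 (G = Add(-9, Mul(29, 334)) = Add(-9, 9686) = 9677)
Add(Function('R')(d, 6), Mul(-1, G)) = Add(Add(200, 90, 6), Mul(-1, 9677)) = Add(296, -9677) = -9381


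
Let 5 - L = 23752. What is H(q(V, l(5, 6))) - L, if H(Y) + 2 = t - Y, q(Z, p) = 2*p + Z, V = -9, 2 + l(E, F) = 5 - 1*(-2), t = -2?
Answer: 23742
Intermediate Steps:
l(E, F) = 5 (l(E, F) = -2 + (5 - 1*(-2)) = -2 + (5 + 2) = -2 + 7 = 5)
L = -23747 (L = 5 - 1*23752 = 5 - 23752 = -23747)
q(Z, p) = Z + 2*p
H(Y) = -4 - Y (H(Y) = -2 + (-2 - Y) = -4 - Y)
H(q(V, l(5, 6))) - L = (-4 - (-9 + 2*5)) - 1*(-23747) = (-4 - (-9 + 10)) + 23747 = (-4 - 1*1) + 23747 = (-4 - 1) + 23747 = -5 + 23747 = 23742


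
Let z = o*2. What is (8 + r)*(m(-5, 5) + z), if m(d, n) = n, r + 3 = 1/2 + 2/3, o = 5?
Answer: 185/2 ≈ 92.500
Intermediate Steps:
r = -11/6 (r = -3 + (1/2 + 2/3) = -3 + 7/6 = -11/6 ≈ -1.8333)
z = 10 (z = 5*2 = 10)
(8 + r)*(m(-5, 5) + z) = (8 - 11/6)*(5 + 10) = (37/6)*15 = 185/2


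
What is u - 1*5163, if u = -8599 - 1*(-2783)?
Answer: -10979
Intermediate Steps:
u = -5816 (u = -8599 + 2783 = -5816)
u - 1*5163 = -5816 - 1*5163 = -5816 - 5163 = -10979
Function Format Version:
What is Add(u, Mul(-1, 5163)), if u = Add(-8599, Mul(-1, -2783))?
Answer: -10979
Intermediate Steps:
u = -5816 (u = Add(-8599, 2783) = -5816)
Add(u, Mul(-1, 5163)) = Add(-5816, Mul(-1, 5163)) = Add(-5816, -5163) = -10979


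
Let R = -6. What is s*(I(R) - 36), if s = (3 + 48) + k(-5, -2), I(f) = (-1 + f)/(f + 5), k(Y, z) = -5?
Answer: -1334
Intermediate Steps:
I(f) = (-1 + f)/(5 + f)
s = 46 (s = (3 + 48) - 5 = 51 - 5 = 46)
s*(I(R) - 36) = 46*((-1 - 6)/(5 - 6) - 36) = 46*(-7/(-1) - 36) = 46*(-1*(-7) - 36) = 46*(7 - 36) = 46*(-29) = -1334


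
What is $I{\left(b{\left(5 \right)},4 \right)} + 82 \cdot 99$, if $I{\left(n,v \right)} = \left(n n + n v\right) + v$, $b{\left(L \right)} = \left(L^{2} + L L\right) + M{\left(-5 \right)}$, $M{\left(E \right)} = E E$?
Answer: $14047$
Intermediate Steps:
$M{\left(E \right)} = E^{2}$
$b{\left(L \right)} = 25 + 2 L^{2}$ ($b{\left(L \right)} = \left(L^{2} + L L\right) + \left(-5\right)^{2} = \left(L^{2} + L^{2}\right) + 25 = 2 L^{2} + 25 = 25 + 2 L^{2}$)
$I{\left(n,v \right)} = v + n^{2} + n v$ ($I{\left(n,v \right)} = \left(n^{2} + n v\right) + v = v + n^{2} + n v$)
$I{\left(b{\left(5 \right)},4 \right)} + 82 \cdot 99 = \left(4 + \left(25 + 2 \cdot 5^{2}\right)^{2} + \left(25 + 2 \cdot 5^{2}\right) 4\right) + 82 \cdot 99 = \left(4 + \left(25 + 2 \cdot 25\right)^{2} + \left(25 + 2 \cdot 25\right) 4\right) + 8118 = \left(4 + \left(25 + 50\right)^{2} + \left(25 + 50\right) 4\right) + 8118 = \left(4 + 75^{2} + 75 \cdot 4\right) + 8118 = \left(4 + 5625 + 300\right) + 8118 = 5929 + 8118 = 14047$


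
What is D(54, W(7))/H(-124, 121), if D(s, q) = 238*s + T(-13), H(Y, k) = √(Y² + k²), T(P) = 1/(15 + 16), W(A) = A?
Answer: 398413*√30017/930527 ≈ 74.180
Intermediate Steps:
T(P) = 1/31
D(s, q) = 1/31 + 238*s (D(s, q) = 238*s + 1/31 = 1/31 + 238*s)
D(54, W(7))/H(-124, 121) = (1/31 + 238*54)/(√((-124)² + 121²)) = (1/31 + 12852)/(√(15376 + 14641)) = 398413/(31*(√30017)) = 398413*(√30017/30017)/31 = 398413*√30017/930527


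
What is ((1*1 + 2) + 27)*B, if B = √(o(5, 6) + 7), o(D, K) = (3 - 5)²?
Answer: 30*√11 ≈ 99.499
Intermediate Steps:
o(D, K) = 4 (o(D, K) = (-2)² = 4)
B = √11 (B = √(4 + 7) = √11 ≈ 3.3166)
((1*1 + 2) + 27)*B = ((1*1 + 2) + 27)*√11 = ((1 + 2) + 27)*√11 = (3 + 27)*√11 = 30*√11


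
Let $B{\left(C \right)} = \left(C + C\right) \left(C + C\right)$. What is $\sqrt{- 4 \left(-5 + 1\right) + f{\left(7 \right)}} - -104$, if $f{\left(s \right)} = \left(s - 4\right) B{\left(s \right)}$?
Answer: $104 + 2 \sqrt{151} \approx 128.58$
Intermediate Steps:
$B{\left(C \right)} = 4 C^{2}$ ($B{\left(C \right)} = 2 C 2 C = 4 C^{2}$)
$f{\left(s \right)} = 4 s^{2} \left(-4 + s\right)$ ($f{\left(s \right)} = \left(s - 4\right) 4 s^{2} = \left(-4 + s\right) 4 s^{2} = 4 s^{2} \left(-4 + s\right)$)
$\sqrt{- 4 \left(-5 + 1\right) + f{\left(7 \right)}} - -104 = \sqrt{- 4 \left(-5 + 1\right) + 4 \cdot 7^{2} \left(-4 + 7\right)} - -104 = \sqrt{\left(-4\right) \left(-4\right) + 4 \cdot 49 \cdot 3} + 104 = \sqrt{16 + 588} + 104 = \sqrt{604} + 104 = 2 \sqrt{151} + 104 = 104 + 2 \sqrt{151}$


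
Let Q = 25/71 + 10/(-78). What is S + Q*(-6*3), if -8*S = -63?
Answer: 28389/7384 ≈ 3.8447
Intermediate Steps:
S = 63/8 (S = -⅛*(-63) = 63/8 ≈ 7.8750)
Q = 620/2769 (Q = 25*(1/71) + 10*(-1/78) = 25/71 - 5/39 = 620/2769 ≈ 0.22391)
S + Q*(-6*3) = 63/8 + 620*(-6*3)/2769 = 63/8 + (620/2769)*(-18) = 63/8 - 3720/923 = 28389/7384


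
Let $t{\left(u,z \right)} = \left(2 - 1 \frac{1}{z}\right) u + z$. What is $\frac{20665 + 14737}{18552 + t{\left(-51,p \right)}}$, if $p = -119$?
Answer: $\frac{123907}{64157} \approx 1.9313$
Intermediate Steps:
$t{\left(u,z \right)} = z + u \left(2 - \frac{1}{z}\right)$ ($t{\left(u,z \right)} = \left(2 - \frac{1}{z}\right) u + z = u \left(2 - \frac{1}{z}\right) + z = z + u \left(2 - \frac{1}{z}\right)$)
$\frac{20665 + 14737}{18552 + t{\left(-51,p \right)}} = \frac{20665 + 14737}{18552 - \left(221 + \frac{3}{7}\right)} = \frac{35402}{18552 - \left(221 + \frac{3}{7}\right)} = \frac{35402}{18552 - \frac{1550}{7}} = \frac{35402}{\frac{128314}{7}} = 35402 \cdot \frac{7}{128314} = \frac{123907}{64157}$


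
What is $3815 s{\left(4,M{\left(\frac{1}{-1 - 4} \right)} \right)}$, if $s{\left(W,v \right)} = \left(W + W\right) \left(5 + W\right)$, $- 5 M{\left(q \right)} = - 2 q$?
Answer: $274680$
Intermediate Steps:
$M{\left(q \right)} = \frac{2 q}{5}$ ($M{\left(q \right)} = - \frac{\left(-2\right) q}{5} = \frac{2 q}{5}$)
$s{\left(W,v \right)} = 2 W \left(5 + W\right)$
$3815 s{\left(4,M{\left(\frac{1}{-1 - 4} \right)} \right)} = 3815 \cdot 2 \cdot 4 \left(5 + 4\right) = 3815 \cdot 2 \cdot 4 \cdot 9 = 3815 \cdot 72 = 274680$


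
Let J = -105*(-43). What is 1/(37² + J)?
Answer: 1/5884 ≈ 0.00016995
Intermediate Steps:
J = 4515
1/(37² + J) = 1/(37² + 4515) = 1/(1369 + 4515) = 1/5884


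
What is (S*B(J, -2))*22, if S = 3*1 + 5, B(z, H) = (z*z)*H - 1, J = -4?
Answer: -5808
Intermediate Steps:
B(z, H) = -1 + H*z² (B(z, H) = z²*H - 1 = H*z² - 1 = -1 + H*z²)
S = 8 (S = 3 + 5 = 8)
(S*B(J, -2))*22 = (8*(-1 - 2*(-4)²))*22 = (8*(-1 - 2*16))*22 = (8*(-1 - 32))*22 = (8*(-33))*22 = -264*22 = -5808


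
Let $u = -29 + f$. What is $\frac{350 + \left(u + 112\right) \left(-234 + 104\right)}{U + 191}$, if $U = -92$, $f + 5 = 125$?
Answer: $- \frac{8680}{33} \approx -263.03$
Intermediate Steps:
$f = 120$ ($f = -5 + 125 = 120$)
$u = 91$ ($u = -29 + 120 = 91$)
$\frac{350 + \left(u + 112\right) \left(-234 + 104\right)}{U + 191} = \frac{350 + \left(91 + 112\right) \left(-234 + 104\right)}{-92 + 191} = \frac{350 + 203 \left(-130\right)}{99} = \left(350 - 26390\right) \frac{1}{99} = \left(-26040\right) \frac{1}{99} = - \frac{8680}{33}$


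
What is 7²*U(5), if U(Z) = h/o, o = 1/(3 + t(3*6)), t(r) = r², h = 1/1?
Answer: 16023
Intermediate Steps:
h = 1
o = 1/327 (o = 1/(3 + (3*6)²) = 1/(3 + 18²) = 1/(3 + 324) = 1/327 ≈ 0.0030581)
U(Z) = 327 (U(Z) = 1/(1/327) = 1*327 = 327)
7²*U(5) = 7²*327 = 49*327 = 16023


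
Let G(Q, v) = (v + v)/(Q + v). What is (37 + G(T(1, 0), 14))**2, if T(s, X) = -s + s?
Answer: 1521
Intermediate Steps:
T(s, X) = 0
G(Q, v) = 2*v/(Q + v) (G(Q, v) = (2*v)/(Q + v) = 2*v/(Q + v))
(37 + G(T(1, 0), 14))**2 = (37 + 2*14/(0 + 14))**2 = (37 + 2*14/14)**2 = (37 + 2*14*(1/14))**2 = (37 + 2)**2 = 39**2 = 1521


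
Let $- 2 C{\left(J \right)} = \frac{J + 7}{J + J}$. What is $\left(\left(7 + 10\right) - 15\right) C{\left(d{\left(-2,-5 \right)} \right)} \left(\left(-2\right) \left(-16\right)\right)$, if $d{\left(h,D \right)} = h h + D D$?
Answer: $- \frac{576}{29} \approx -19.862$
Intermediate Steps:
$d{\left(h,D \right)} = D^{2} + h^{2}$ ($d{\left(h,D \right)} = h^{2} + D^{2} = D^{2} + h^{2}$)
$C{\left(J \right)} = - \frac{7 + J}{4 J}$ ($C{\left(J \right)} = - \frac{\left(J + 7\right) \frac{1}{J + J}}{2} = - \frac{\left(7 + J\right) \frac{1}{2 J}}{2} = - \frac{\frac{1}{2} \frac{1}{J} \left(7 + J\right)}{2} = - \frac{7 + J}{4 J}$)
$\left(\left(7 + 10\right) - 15\right) C{\left(d{\left(-2,-5 \right)} \right)} \left(\left(-2\right) \left(-16\right)\right) = \left(\left(7 + 10\right) - 15\right) \frac{-7 - \left(\left(-5\right)^{2} + \left(-2\right)^{2}\right)}{4 \left(\left(-5\right)^{2} + \left(-2\right)^{2}\right)} \left(\left(-2\right) \left(-16\right)\right) = \left(17 - 15\right) \frac{-7 - \left(25 + 4\right)}{4 \left(25 + 4\right)} 32 = 2 \frac{-7 - 29}{4 \cdot 29} \cdot 32 = 2 \cdot \frac{1}{4} \cdot \frac{1}{29} \left(-7 - 29\right) 32 = 2 \cdot \frac{1}{4} \cdot \frac{1}{29} \left(-36\right) 32 = 2 \left(- \frac{9}{29}\right) 32 = \left(- \frac{18}{29}\right) 32 = - \frac{576}{29}$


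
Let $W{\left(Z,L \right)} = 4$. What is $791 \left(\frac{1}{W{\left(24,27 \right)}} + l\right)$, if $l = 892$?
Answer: $\frac{2823079}{4} \approx 7.0577 \cdot 10^{5}$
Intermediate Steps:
$791 \left(\frac{1}{W{\left(24,27 \right)}} + l\right) = 791 \left(\frac{1}{4} + 892\right) = 791 \cdot \frac{3569}{4} = \frac{2823079}{4}$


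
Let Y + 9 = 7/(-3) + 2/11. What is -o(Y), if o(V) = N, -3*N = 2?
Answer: ⅔ ≈ 0.66667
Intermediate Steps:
N = -⅔ (N = -⅓*2 = -⅔ ≈ -0.66667)
Y = -368/33 (Y = -9 + (7/(-3) + 2/11) = -9 + (7*(-⅓) + 2*(1/11)) = -9 + (-7/3 + 2/11) = -9 - 71/33 = -368/33 ≈ -11.152)
o(V) = -⅔
-o(Y) = -1*(-⅔) = ⅔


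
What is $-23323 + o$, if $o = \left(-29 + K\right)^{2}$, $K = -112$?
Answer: $-3442$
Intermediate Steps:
$o = 19881$ ($o = \left(-29 - 112\right)^{2} = \left(-141\right)^{2} = 19881$)
$-23323 + o = -23323 + 19881 = -3442$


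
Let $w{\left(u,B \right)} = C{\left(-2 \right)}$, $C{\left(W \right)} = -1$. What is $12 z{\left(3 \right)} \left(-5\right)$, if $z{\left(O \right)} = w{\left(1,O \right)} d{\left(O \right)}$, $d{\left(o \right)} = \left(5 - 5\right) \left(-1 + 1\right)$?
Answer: $0$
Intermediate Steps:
$w{\left(u,B \right)} = -1$
$d{\left(o \right)} = 0$ ($d{\left(o \right)} = 0 \cdot 0 = 0$)
$z{\left(O \right)} = 0$ ($z{\left(O \right)} = \left(-1\right) 0 = 0$)
$12 z{\left(3 \right)} \left(-5\right) = 12 \cdot 0 \left(-5\right) = 0 \left(-5\right) = 0$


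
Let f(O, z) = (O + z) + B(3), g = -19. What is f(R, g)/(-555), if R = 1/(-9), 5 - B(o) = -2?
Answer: 109/4995 ≈ 0.021822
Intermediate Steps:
B(o) = 7 (B(o) = 5 - 1*(-2) = 5 + 2 = 7)
R = -⅑ ≈ -0.11111
f(O, z) = 7 + O + z (f(O, z) = (O + z) + 7 = 7 + O + z)
f(R, g)/(-555) = (7 - ⅑ - 19)/(-555) = -109/9*(-1/555) = 109/4995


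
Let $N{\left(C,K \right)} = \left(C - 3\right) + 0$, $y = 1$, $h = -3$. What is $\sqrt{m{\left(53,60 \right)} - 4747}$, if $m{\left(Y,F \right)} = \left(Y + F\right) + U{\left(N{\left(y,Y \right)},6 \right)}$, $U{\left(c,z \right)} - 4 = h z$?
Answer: $2 i \sqrt{1162} \approx 68.176 i$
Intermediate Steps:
$N{\left(C,K \right)} = -3 + C$ ($N{\left(C,K \right)} = \left(-3 + C\right) + 0 = -3 + C$)
$U{\left(c,z \right)} = 4 - 3 z$
$m{\left(Y,F \right)} = -14 + F + Y$ ($m{\left(Y,F \right)} = \left(Y + F\right) + \left(4 - 18\right) = \left(F + Y\right) + \left(4 - 18\right) = \left(F + Y\right) - 14 = -14 + F + Y$)
$\sqrt{m{\left(53,60 \right)} - 4747} = \sqrt{\left(-14 + 60 + 53\right) - 4747} = \sqrt{99 - 4747} = \sqrt{-4648} = 2 i \sqrt{1162}$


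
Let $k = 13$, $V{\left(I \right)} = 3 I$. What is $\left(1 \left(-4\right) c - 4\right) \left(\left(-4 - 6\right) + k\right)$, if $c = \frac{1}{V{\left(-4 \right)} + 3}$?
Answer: $- \frac{32}{3} \approx -10.667$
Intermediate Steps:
$c = - \frac{1}{9}$ ($c = \frac{1}{3 \left(-4\right) + 3} = \frac{1}{-12 + 3} = \frac{1}{-9} = - \frac{1}{9} \approx -0.11111$)
$\left(1 \left(-4\right) c - 4\right) \left(\left(-4 - 6\right) + k\right) = \left(1 \left(-4\right) \left(- \frac{1}{9}\right) - 4\right) \left(\left(-4 - 6\right) + 13\right) = \left(\left(-4\right) \left(- \frac{1}{9}\right) - 4\right) \left(-10 + 13\right) = \left(\frac{4}{9} - 4\right) 3 = \left(- \frac{32}{9}\right) 3 = - \frac{32}{3}$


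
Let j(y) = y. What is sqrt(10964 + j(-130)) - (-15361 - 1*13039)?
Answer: 28400 + sqrt(10834) ≈ 28504.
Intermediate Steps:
sqrt(10964 + j(-130)) - (-15361 - 1*13039) = sqrt(10964 - 130) - (-15361 - 1*13039) = sqrt(10834) - (-15361 - 13039) = sqrt(10834) - 1*(-28400) = sqrt(10834) + 28400 = 28400 + sqrt(10834)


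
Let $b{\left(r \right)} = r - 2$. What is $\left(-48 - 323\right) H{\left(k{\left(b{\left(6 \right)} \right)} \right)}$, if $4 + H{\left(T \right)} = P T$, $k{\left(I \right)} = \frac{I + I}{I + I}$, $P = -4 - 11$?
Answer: $7049$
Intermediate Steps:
$b{\left(r \right)} = -2 + r$
$P = -15$ ($P = -4 - 11 = -15$)
$k{\left(I \right)} = 1$ ($k{\left(I \right)} = \frac{2 I}{2 I} = 2 I \frac{1}{2 I} = 1$)
$H{\left(T \right)} = -4 - 15 T$
$\left(-48 - 323\right) H{\left(k{\left(b{\left(6 \right)} \right)} \right)} = \left(-48 - 323\right) \left(-4 - 15\right) = - 371 \left(-4 - 15\right) = \left(-371\right) \left(-19\right) = 7049$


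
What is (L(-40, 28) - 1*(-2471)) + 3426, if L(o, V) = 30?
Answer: 5927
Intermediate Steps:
(L(-40, 28) - 1*(-2471)) + 3426 = (30 - 1*(-2471)) + 3426 = (30 + 2471) + 3426 = 2501 + 3426 = 5927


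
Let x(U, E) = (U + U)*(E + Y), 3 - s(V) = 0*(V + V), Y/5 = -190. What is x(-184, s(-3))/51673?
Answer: 348496/51673 ≈ 6.7443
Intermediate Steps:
Y = -950 (Y = 5*(-190) = -950)
s(V) = 3 (s(V) = 3 - 0*(V + V) = 3 - 0*2*V = 3 - 1*0 = 3 + 0 = 3)
x(U, E) = 2*U*(-950 + E) (x(U, E) = (U + U)*(E - 950) = (2*U)*(-950 + E) = 2*U*(-950 + E))
x(-184, s(-3))/51673 = (2*(-184)*(-950 + 3))/51673 = (2*(-184)*(-947))*(1/51673) = 348496*(1/51673) = 348496/51673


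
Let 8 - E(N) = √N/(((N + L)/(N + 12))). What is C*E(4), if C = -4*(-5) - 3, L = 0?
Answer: 0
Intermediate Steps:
E(N) = 8 - (12 + N)/√N (E(N) = 8 - √N/((N + 0)/(N + 12)) = 8 - √N/(N/(12 + N)) = 8 - (12 + N)/N*√N = 8 - (12 + N)/√N)
C = 17 (C = 20 - 3 = 17)
C*E(4) = 17*(8 - √4 - 12/√4) = 17*(8 - 1*2 - 12*½) = 17*(8 - 2 - 6) = 17*0 = 0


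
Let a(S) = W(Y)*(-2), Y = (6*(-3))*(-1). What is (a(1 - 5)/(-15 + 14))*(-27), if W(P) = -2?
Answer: 108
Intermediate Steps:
Y = 18 (Y = -18*(-1) = 18)
a(S) = 4 (a(S) = -2*(-2) = 4)
(a(1 - 5)/(-15 + 14))*(-27) = (4/(-15 + 14))*(-27) = (4/(-1))*(-27) = -1*4*(-27) = -4*(-27) = 108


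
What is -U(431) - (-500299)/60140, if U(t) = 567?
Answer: -33599081/60140 ≈ -558.68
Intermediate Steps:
-U(431) - (-500299)/60140 = -1*567 - (-500299)/60140 = -567 - (-500299)/60140 = -567 - 1*(-500299/60140) = -567 + 500299/60140 = -33599081/60140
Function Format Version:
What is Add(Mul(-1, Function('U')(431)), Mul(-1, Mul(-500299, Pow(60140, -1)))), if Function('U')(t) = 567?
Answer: Rational(-33599081, 60140) ≈ -558.68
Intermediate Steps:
Add(Mul(-1, Function('U')(431)), Mul(-1, Mul(-500299, Pow(60140, -1)))) = Add(Mul(-1, 567), Mul(-1, Mul(-500299, Pow(60140, -1)))) = Add(-567, Mul(-1, Mul(-500299, Rational(1, 60140)))) = Add(-567, Mul(-1, Rational(-500299, 60140))) = Add(-567, Rational(500299, 60140)) = Rational(-33599081, 60140)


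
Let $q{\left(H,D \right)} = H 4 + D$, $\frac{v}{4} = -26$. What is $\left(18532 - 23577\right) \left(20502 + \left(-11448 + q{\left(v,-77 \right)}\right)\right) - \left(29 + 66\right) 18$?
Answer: $-43191955$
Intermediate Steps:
$v = -104$ ($v = 4 \left(-26\right) = -104$)
$q{\left(H,D \right)} = D + 4 H$ ($q{\left(H,D \right)} = 4 H + D = D + 4 H$)
$\left(18532 - 23577\right) \left(20502 + \left(-11448 + q{\left(v,-77 \right)}\right)\right) - \left(29 + 66\right) 18 = \left(18532 - 23577\right) \left(20502 + \left(-11448 + \left(-77 + 4 \left(-104\right)\right)\right)\right) - \left(29 + 66\right) 18 = - 5045 \left(20502 - 11941\right) - 95 \cdot 18 = - 5045 \left(20502 - 11941\right) - 1710 = \left(-5045\right) 8561 - 1710 = -43190245 - 1710 = -43191955$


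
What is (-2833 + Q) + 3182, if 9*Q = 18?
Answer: 351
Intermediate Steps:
Q = 2 (Q = (1/9)*18 = 2)
(-2833 + Q) + 3182 = (-2833 + 2) + 3182 = -2831 + 3182 = 351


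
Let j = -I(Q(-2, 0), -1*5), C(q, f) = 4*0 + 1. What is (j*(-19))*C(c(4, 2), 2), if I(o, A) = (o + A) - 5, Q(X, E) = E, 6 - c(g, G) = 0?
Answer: -190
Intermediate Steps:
c(g, G) = 6 (c(g, G) = 6 - 1*0 = 6 + 0 = 6)
C(q, f) = 1 (C(q, f) = 0 + 1 = 1)
I(o, A) = -5 + A + o (I(o, A) = (A + o) - 5 = -5 + A + o)
j = 10 (j = -(-5 - 1*5 + 0) = -(-5 - 5 + 0) = -1*(-10) = 10)
(j*(-19))*C(c(4, 2), 2) = (10*(-19))*1 = -190*1 = -190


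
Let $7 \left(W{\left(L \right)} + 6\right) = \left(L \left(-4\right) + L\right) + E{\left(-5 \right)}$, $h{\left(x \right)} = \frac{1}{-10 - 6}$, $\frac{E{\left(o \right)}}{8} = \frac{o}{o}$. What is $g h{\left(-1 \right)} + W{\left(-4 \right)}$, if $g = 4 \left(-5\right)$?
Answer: $- \frac{53}{28} \approx -1.8929$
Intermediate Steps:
$E{\left(o \right)} = 8$ ($E{\left(o \right)} = 8 \frac{o}{o} = 8 \cdot 1 = 8$)
$h{\left(x \right)} = - \frac{1}{16}$ ($h{\left(x \right)} = \frac{1}{-16} = - \frac{1}{16}$)
$W{\left(L \right)} = - \frac{34}{7} - \frac{3 L}{7}$ ($W{\left(L \right)} = -6 + \frac{\left(L \left(-4\right) + L\right) + 8}{7} = -6 + \frac{\left(- 4 L + L\right) + 8}{7} = -6 + \frac{- 3 L + 8}{7} = -6 + \frac{8 - 3 L}{7} = -6 - \left(- \frac{8}{7} + \frac{3 L}{7}\right) = - \frac{34}{7} - \frac{3 L}{7}$)
$g = -20$
$g h{\left(-1 \right)} + W{\left(-4 \right)} = \left(-20\right) \left(- \frac{1}{16}\right) - \frac{22}{7} = \frac{5}{4} + \left(- \frac{34}{7} + \frac{12}{7}\right) = \frac{5}{4} - \frac{22}{7} = - \frac{53}{28}$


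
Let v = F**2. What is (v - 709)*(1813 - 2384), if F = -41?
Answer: -555012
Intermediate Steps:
v = 1681 (v = (-41)**2 = 1681)
(v - 709)*(1813 - 2384) = (1681 - 709)*(1813 - 2384) = 972*(-571) = -555012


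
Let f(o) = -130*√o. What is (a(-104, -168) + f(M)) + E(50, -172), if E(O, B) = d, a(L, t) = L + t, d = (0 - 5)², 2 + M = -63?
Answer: -247 - 130*I*√65 ≈ -247.0 - 1048.1*I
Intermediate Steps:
M = -65 (M = -2 - 63 = -65)
d = 25 (d = (-5)² = 25)
E(O, B) = 25
(a(-104, -168) + f(M)) + E(50, -172) = ((-104 - 168) - 130*I*√65) + 25 = (-272 - 130*I*√65) + 25 = -247 - 130*I*√65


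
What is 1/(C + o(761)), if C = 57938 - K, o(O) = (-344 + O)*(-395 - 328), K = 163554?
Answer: -1/407107 ≈ -2.4564e-6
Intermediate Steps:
o(O) = 248712 - 723*O (o(O) = (-344 + O)*(-723) = 248712 - 723*O)
C = -105616 (C = 57938 - 1*163554 = 57938 - 163554 = -105616)
1/(C + o(761)) = 1/(-105616 + (248712 - 723*761)) = 1/(-105616 + (248712 - 550203)) = 1/(-105616 - 301491) = 1/(-407107) = -1/407107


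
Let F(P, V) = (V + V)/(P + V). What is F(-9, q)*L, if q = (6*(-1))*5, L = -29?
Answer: -580/13 ≈ -44.615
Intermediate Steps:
q = -30 (q = -6*5 = -30)
F(P, V) = 2*V/(P + V) (F(P, V) = (2*V)/(P + V) = 2*V/(P + V))
F(-9, q)*L = (2*(-30)/(-9 - 30))*(-29) = (2*(-30)/(-39))*(-29) = (2*(-30)*(-1/39))*(-29) = (20/13)*(-29) = -580/13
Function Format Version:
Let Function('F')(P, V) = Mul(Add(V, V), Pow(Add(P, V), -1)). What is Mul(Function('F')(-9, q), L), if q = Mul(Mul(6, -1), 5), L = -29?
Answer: Rational(-580, 13) ≈ -44.615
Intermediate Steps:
q = -30 (q = Mul(-6, 5) = -30)
Function('F')(P, V) = Mul(2, V, Pow(Add(P, V), -1)) (Function('F')(P, V) = Mul(Mul(2, V), Pow(Add(P, V), -1)) = Mul(2, V, Pow(Add(P, V), -1)))
Mul(Function('F')(-9, q), L) = Mul(Mul(2, -30, Pow(Add(-9, -30), -1)), -29) = Mul(Mul(2, -30, Pow(-39, -1)), -29) = Mul(Mul(2, -30, Rational(-1, 39)), -29) = Mul(Rational(20, 13), -29) = Rational(-580, 13)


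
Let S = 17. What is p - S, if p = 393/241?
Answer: -3704/241 ≈ -15.369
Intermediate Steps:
p = 393/241 (p = 393*(1/241) = 393/241 ≈ 1.6307)
p - S = 393/241 - 1*17 = 393/241 - 17 = -3704/241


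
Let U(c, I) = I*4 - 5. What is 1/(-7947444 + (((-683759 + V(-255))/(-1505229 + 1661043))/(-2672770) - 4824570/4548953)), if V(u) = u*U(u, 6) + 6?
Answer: -947217076189967670/7527955673470048179188833 ≈ -1.2583e-7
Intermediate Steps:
U(c, I) = -5 + 4*I (U(c, I) = 4*I - 5 = -5 + 4*I)
V(u) = 6 + 19*u (V(u) = u*(-5 + 4*6) + 6 = u*(-5 + 24) + 6 = u*19 + 6 = 19*u + 6 = 6 + 19*u)
1/(-7947444 + (((-683759 + V(-255))/(-1505229 + 1661043))/(-2672770) - 4824570/4548953)) = 1/(-7947444 + (((-683759 + (6 + 19*(-255)))/(-1505229 + 1661043))/(-2672770) - 4824570/4548953)) = 1/(-7947444 + (((-683759 + (6 - 4845))/155814)*(-1/2672770) - 4824570*1/4548953)) = 1/(-7947444 + (((-683759 - 4839)*(1/155814))*(-1/2672770) - 4824570/4548953)) = 1/(-7947444 + (-688598*1/155814*(-1/2672770) - 4824570/4548953)) = 1/(-7947444 + (-344299/77907*(-1/2672770) - 4824570/4548953)) = 1/(-7947444 + (344299/208227492390 - 4824570/4548953)) = 1/(-7947444 - 1004606546760053353/947217076189967670) = 1/(-7527955673470048179188833/947217076189967670) = -947217076189967670/7527955673470048179188833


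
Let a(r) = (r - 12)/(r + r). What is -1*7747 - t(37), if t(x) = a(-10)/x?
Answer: -2866401/370 ≈ -7747.0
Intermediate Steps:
a(r) = (-12 + r)/(2*r) (a(r) = (-12 + r)/((2*r)) = (-12 + r)*(1/(2*r)) = (-12 + r)/(2*r))
t(x) = 11/(10*x) (t(x) = ((½)*(-12 - 10)/(-10))/x = ((½)*(-⅒)*(-22))/x = 11/(10*x))
-1*7747 - t(37) = -1*7747 - 11/(10*37) = -7747 - 11/(10*37) = -7747 - 1*11/370 = -7747 - 11/370 = -2866401/370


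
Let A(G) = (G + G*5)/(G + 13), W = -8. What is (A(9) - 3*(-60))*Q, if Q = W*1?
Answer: -16056/11 ≈ -1459.6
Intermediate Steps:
Q = -8 (Q = -8*1 = -8)
A(G) = 6*G/(13 + G) (A(G) = (G + 5*G)/(13 + G) = (6*G)/(13 + G) = 6*G/(13 + G))
(A(9) - 3*(-60))*Q = (6*9/(13 + 9) - 3*(-60))*(-8) = (6*9/22 + 180)*(-8) = (6*9*(1/22) + 180)*(-8) = (27/11 + 180)*(-8) = (2007/11)*(-8) = -16056/11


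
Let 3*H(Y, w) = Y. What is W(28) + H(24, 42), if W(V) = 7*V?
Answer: 204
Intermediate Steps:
H(Y, w) = Y/3
W(28) + H(24, 42) = 7*28 + (⅓)*24 = 196 + 8 = 204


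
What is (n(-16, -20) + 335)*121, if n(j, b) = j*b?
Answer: 79255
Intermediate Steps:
n(j, b) = b*j
(n(-16, -20) + 335)*121 = (-20*(-16) + 335)*121 = (320 + 335)*121 = 655*121 = 79255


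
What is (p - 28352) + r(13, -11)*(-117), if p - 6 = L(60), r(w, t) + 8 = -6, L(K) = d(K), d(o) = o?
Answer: -26648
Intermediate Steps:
L(K) = K
r(w, t) = -14 (r(w, t) = -8 - 6 = -14)
p = 66 (p = 6 + 60 = 66)
(p - 28352) + r(13, -11)*(-117) = (66 - 28352) - 14*(-117) = -28286 + 1638 = -26648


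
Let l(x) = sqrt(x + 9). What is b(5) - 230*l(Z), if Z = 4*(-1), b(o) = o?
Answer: 5 - 230*sqrt(5) ≈ -509.30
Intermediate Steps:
Z = -4
l(x) = sqrt(9 + x)
b(5) - 230*l(Z) = 5 - 230*sqrt(9 - 4) = 5 - 230*sqrt(5)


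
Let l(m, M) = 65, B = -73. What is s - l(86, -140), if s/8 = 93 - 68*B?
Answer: 40391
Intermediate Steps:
s = 40456 (s = 8*(93 - 68*(-73)) = 8*(93 + 4964) = 8*5057 = 40456)
s - l(86, -140) = 40456 - 1*65 = 40456 - 65 = 40391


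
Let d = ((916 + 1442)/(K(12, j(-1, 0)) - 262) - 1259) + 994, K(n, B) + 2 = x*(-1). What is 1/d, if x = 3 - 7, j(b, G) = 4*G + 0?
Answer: -130/35629 ≈ -0.0036487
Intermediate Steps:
j(b, G) = 4*G
x = -4
K(n, B) = 2 (K(n, B) = -2 - 4*(-1) = -2 + 4 = 2)
d = -35629/130 (d = ((916 + 1442)/(2 - 262) - 1259) + 994 = (2358/(-260) - 1259) + 994 = (2358*(-1/260) - 1259) + 994 = (-1179/130 - 1259) + 994 = -164849/130 + 994 = -35629/130 ≈ -274.07)
1/d = 1/(-35629/130) = -130/35629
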